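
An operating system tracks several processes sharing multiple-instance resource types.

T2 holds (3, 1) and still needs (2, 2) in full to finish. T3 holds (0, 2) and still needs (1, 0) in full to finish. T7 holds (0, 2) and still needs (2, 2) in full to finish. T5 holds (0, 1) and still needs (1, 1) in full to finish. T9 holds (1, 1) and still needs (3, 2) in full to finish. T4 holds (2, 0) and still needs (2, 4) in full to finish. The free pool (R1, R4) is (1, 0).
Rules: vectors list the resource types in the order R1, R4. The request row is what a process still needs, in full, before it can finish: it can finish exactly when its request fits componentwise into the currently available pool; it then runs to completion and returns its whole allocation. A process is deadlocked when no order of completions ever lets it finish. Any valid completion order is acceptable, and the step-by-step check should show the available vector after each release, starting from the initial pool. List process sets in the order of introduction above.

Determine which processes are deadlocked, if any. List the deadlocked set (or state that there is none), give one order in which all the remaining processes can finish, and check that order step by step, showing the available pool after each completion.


Deadlocked set: T2, T7, T9 and T4.
Key observation: no order helps: past T3, T5, the free pool tops out at (1, 3), below what each blocked process needs in R1.
The rest can finish in the order T3, T5. Verifying each step:
  pool = (1, 0)
  run T3 (needs (1, 0), free (1, 0)); after release of (0, 2) the pool is (1, 2)
  run T5 (needs (1, 1), free (1, 2)); after release of (0, 1) the pool is (1, 3)
The blocked processes can never fit:
  T2 cannot run: need (2, 2) vs free (1, 3) (insufficient R1)
  T7 cannot run: need (2, 2) vs free (1, 3) (insufficient R1)
  T9 cannot run: need (3, 2) vs free (1, 3) (insufficient R1)
  T4 cannot run: need (2, 4) vs free (1, 3) (insufficient R1 and R4)


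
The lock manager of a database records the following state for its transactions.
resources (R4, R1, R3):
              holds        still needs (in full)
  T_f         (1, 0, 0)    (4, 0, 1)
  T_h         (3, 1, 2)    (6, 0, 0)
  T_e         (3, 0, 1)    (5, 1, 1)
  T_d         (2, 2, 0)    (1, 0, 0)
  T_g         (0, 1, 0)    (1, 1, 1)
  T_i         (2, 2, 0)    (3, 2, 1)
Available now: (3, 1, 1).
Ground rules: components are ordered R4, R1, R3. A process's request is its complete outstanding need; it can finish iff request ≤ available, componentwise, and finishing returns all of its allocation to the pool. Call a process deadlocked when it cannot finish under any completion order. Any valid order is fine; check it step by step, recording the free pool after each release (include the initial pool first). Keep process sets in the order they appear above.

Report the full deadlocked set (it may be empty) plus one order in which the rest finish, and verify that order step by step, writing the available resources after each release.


No process is deadlocked.
Key observation: the pool covers T_d at once, and every later process fits after earlier releases.
The rest can finish in the order T_d, T_f, T_g, T_i, T_h, T_e. Walking it through:
  pool = (3, 1, 1)
  T_d needs (1, 0, 0) <= (3, 1, 1) -> finishes; pool += (2, 2, 0) = (5, 3, 1)
  T_f needs (4, 0, 1) <= (5, 3, 1) -> finishes; pool += (1, 0, 0) = (6, 3, 1)
  T_g needs (1, 1, 1) <= (6, 3, 1) -> finishes; pool += (0, 1, 0) = (6, 4, 1)
  T_i needs (3, 2, 1) <= (6, 4, 1) -> finishes; pool += (2, 2, 0) = (8, 6, 1)
  T_h needs (6, 0, 0) <= (8, 6, 1) -> finishes; pool += (3, 1, 2) = (11, 7, 3)
  T_e needs (5, 1, 1) <= (11, 7, 3) -> finishes; pool += (3, 0, 1) = (14, 7, 4)


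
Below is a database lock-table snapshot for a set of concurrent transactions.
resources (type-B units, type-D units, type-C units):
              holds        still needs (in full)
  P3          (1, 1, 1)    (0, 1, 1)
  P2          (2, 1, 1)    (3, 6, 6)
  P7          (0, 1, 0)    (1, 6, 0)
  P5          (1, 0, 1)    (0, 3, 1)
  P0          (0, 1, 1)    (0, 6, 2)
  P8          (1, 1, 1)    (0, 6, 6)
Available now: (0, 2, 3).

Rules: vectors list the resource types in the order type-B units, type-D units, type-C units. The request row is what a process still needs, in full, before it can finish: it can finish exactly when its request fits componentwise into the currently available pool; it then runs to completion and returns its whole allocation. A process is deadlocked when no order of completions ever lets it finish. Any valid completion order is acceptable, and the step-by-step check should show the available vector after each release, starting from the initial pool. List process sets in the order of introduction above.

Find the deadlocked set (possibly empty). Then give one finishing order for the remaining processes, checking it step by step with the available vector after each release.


Deadlocked: P2, P7, P0 and P8.
Key observation: type-D units is the bottleneck — with P3, P5 done the pool holds (2, 3, 5), short of every remaining need.
A valid finishing order for the others: P3, P5. Step-by-step check:
  pool = (0, 2, 3)
  P3 needs (0, 1, 1) <= (0, 2, 3) -> finishes; pool += (1, 1, 1) = (1, 3, 4)
  P5 needs (0, 3, 1) <= (1, 3, 4) -> finishes; pool += (1, 0, 1) = (2, 3, 5)
None of the blocked processes ever fits:
  P2 still needs (3, 6, 6) but only (2, 3, 5) is free — short on type-B units, type-D units and type-C units
  P7 still needs (1, 6, 0) but only (2, 3, 5) is free — short on type-D units
  P0 still needs (0, 6, 2) but only (2, 3, 5) is free — short on type-D units
  P8 still needs (0, 6, 6) but only (2, 3, 5) is free — short on type-D units and type-C units


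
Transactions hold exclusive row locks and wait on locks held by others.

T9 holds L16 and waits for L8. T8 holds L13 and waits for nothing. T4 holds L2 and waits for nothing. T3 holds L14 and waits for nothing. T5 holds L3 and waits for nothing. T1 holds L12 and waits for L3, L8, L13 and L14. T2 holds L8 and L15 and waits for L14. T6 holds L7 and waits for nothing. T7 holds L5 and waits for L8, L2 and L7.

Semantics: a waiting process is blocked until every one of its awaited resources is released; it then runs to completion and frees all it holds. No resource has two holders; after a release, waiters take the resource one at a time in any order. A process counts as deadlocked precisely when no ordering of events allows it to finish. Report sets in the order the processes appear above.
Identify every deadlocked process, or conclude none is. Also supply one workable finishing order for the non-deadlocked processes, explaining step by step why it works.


Nothing here is deadlocked.
Key observation: no waiting chain loops back on itself — every chain ends at a process that waits on nothing, so everyone eventually runs.
A valid finishing order for the others: T6, T3, T8, T2, T9, T5, T4, T7, T1.
Step-by-step check:
  T6: no waits; runs immediately, freeing L7
  T3: no waits; runs immediately, freeing L14
  T8: no waits; runs immediately, freeing L13
  run T2 (all its waits — L14 — are resolved); releases L8 and L15
  run T9 (all its waits — L8 — are resolved); releases L16
  T5: no waits; runs immediately, freeing L3
  T4: no waits; runs immediately, freeing L2
  run T7 (all its waits — L8, L2 and L7 — are resolved); releases L5
  run T1 (all its waits — L3, L8, L13 and L14 — are resolved); releases L12


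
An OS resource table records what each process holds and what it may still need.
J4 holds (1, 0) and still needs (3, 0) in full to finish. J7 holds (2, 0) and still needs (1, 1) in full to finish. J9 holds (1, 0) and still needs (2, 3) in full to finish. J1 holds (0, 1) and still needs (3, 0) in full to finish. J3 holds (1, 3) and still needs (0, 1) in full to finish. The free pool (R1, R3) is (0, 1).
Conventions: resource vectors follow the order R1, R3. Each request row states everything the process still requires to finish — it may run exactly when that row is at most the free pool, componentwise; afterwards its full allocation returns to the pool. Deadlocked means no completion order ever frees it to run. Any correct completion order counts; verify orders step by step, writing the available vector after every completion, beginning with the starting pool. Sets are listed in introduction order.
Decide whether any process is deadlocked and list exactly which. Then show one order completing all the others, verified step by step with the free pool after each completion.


No process is deadlocked.
Key observation: J3 leads a chain of completions in which each release enables another process.
A valid finishing order for the others: J3, J7, J9, J4, J1. Walking it through:
  pool = (0, 1)
  run J3 (needs (0, 1), free (0, 1)); after release of (1, 3) the pool is (1, 4)
  run J7 (needs (1, 1), free (1, 4)); after release of (2, 0) the pool is (3, 4)
  run J9 (needs (2, 3), free (3, 4)); after release of (1, 0) the pool is (4, 4)
  run J4 (needs (3, 0), free (4, 4)); after release of (1, 0) the pool is (5, 4)
  run J1 (needs (3, 0), free (5, 4)); after release of (0, 1) the pool is (5, 5)


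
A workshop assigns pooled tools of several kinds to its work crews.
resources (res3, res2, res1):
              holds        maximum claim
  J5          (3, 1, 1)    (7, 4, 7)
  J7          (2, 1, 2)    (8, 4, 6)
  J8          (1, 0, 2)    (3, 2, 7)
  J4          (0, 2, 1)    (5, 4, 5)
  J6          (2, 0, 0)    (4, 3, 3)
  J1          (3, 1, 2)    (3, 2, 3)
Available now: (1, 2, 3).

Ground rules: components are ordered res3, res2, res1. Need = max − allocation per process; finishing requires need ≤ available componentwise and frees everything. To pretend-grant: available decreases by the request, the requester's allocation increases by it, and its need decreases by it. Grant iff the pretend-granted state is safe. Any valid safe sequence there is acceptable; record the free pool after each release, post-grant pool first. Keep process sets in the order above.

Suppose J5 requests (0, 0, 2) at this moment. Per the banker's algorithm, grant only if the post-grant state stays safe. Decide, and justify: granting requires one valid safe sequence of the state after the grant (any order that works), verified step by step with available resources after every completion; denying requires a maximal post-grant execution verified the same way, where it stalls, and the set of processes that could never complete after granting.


DENY: after the grant no complete ordering would exist.
Key observation: once J1, J6 finish, the pool peaks at (6, 3, 3) — and every remaining process still needs more res1 than that.
After a pretend grant, a maximal execution: J1, J6 — then nothing else fits. Check, step by step:
  pool = (1, 2, 1)
  run J1 (needs (0, 1, 1), free (1, 2, 1)); after release of (3, 1, 2) the pool is (4, 3, 3)
  run J6 (needs (2, 3, 3), free (4, 3, 3)); after release of (2, 0, 0) the pool is (6, 3, 3)
  J5 cannot run: need (4, 3, 4) vs free (6, 3, 3) (insufficient res1)
  J7 cannot run: need (6, 3, 4) vs free (6, 3, 3) (insufficient res1)
  J8 cannot run: need (2, 2, 5) vs free (6, 3, 3) (insufficient res1)
  J4 cannot run: need (5, 2, 4) vs free (6, 3, 3) (insufficient res1)
Had the request been granted, J5, J7, J8 and J4 could never finish.


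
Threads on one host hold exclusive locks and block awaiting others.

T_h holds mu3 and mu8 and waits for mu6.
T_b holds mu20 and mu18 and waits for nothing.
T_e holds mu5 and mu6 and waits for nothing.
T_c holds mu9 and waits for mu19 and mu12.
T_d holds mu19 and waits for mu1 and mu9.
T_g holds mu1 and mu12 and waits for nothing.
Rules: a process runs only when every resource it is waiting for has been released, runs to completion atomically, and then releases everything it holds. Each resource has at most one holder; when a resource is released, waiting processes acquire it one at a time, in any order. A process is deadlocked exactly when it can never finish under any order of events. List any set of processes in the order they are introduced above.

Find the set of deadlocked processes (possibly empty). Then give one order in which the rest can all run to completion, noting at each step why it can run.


The deadlocked set is T_c and T_d.
Key observation: the knot is the closed ring of waits T_c -> T_d -> T_c; no other process is dragged down with it.
One completion order for the rest: T_b, T_e, T_h, T_g.
Walking it through:
  T_b waits on nothing -> runs at once and releases mu20 and mu18
  T_e waits on nothing -> runs at once and releases mu5 and mu6
  T_h: everything it awaited (mu6) is free; runs, freeing mu3 and mu8
  T_g waits on nothing -> runs at once and releases mu1 and mu12


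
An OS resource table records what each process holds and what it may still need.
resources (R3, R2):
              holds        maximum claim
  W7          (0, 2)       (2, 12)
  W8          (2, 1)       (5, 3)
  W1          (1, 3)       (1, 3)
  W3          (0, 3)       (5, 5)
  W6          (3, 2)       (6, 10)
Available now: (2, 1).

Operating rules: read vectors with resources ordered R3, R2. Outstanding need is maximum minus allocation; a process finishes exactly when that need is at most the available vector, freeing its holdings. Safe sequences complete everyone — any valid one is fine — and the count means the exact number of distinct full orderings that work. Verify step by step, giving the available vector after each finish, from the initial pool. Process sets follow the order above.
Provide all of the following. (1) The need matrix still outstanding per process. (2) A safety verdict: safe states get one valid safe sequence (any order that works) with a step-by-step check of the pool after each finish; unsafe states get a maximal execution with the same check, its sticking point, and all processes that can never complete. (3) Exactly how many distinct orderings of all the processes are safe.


(1) Need matrix, components ordered R3, R2:
  W7: (2, 10)
  W8: (3, 2)
  W1: (0, 0)
  W3: (5, 2)
  W6: (3, 8)
(2) SAFE, for example via the order W1, W8, W3, W6, W7.
Key observation: at W8 the run first touches a limit — (3, 2) against (3, 4), exact on a resource it actually requests.
Walking it through:
  pool = (2, 1)
  run W1 (needs (0, 0), free (2, 1)); after release of (1, 3) the pool is (3, 4)
  run W8 (needs (3, 2), free (3, 4)); after release of (2, 1) the pool is (5, 5)
  run W3 (needs (5, 2), free (5, 5)); after release of (0, 3) the pool is (5, 8)
  run W6 (needs (3, 8), free (5, 8)); after release of (3, 2) the pool is (8, 10)
  run W7 (needs (2, 10), free (8, 10)); after release of (0, 2) the pool is (8, 12)
(3) The exact count: 1 of the possible complete orderings is a safe sequence.


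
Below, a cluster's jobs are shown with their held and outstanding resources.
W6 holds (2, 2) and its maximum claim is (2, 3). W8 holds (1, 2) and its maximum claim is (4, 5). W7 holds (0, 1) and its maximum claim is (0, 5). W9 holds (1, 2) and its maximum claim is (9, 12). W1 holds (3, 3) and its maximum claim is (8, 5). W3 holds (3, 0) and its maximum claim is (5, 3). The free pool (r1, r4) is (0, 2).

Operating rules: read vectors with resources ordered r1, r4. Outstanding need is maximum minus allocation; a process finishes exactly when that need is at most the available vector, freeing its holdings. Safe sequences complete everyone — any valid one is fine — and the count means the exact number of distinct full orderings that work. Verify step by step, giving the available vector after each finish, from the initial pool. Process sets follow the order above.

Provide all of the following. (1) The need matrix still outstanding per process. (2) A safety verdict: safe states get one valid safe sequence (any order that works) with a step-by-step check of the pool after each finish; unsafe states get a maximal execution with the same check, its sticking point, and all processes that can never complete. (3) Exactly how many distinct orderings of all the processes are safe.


(1) Remaining need (order r1, r4):
  W6: (0, 1)
  W8: (3, 3)
  W7: (0, 4)
  W9: (8, 10)
  W1: (5, 2)
  W3: (2, 3)
(2) SAFE, for example via the order W6, W3, W7, W8, W1, W9.
Key observation: reading the order forward, W3 is the first process whose need (2, 3) meets the free pool (2, 4) exactly on a resource it requests.
Check, step by step:
  pool = (0, 2)
  W6 needs (0, 1) <= (0, 2) -> finishes; pool += (2, 2) = (2, 4)
  W3 needs (2, 3) <= (2, 4) -> finishes; pool += (3, 0) = (5, 4)
  W7 needs (0, 4) <= (5, 4) -> finishes; pool += (0, 1) = (5, 5)
  W8 needs (3, 3) <= (5, 5) -> finishes; pool += (1, 2) = (6, 7)
  W1 needs (5, 2) <= (6, 7) -> finishes; pool += (3, 3) = (9, 10)
  W9 needs (8, 10) <= (9, 10) -> finishes; pool += (1, 2) = (10, 12)
(3) Precisely 8 of the possible complete orderings are safe sequences.


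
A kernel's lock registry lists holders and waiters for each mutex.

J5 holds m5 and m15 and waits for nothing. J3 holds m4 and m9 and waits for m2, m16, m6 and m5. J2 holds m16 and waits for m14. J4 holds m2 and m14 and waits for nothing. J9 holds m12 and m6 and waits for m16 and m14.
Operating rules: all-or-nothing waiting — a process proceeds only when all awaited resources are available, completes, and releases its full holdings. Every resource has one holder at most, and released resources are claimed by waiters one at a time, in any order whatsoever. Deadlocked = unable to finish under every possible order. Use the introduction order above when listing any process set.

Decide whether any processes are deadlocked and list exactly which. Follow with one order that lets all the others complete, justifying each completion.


The deadlocked set is empty.
Key observation: although several processes wait, no cycle exists — each chain bottoms out at a free runner.
The rest can finish in the order J4, J5, J2, J9, J3.
Verifying each step:
  J4 waits on nothing -> runs at once and releases m2 and m14
  J5 waits on nothing -> runs at once and releases m5 and m15
  run J2 (all its waits — m14 — are resolved); releases m16
  run J9 (all its waits — m16 and m14 — are resolved); releases m12 and m6
  run J3 (all its waits — m2, m16, m6 and m5 — are resolved); releases m4 and m9


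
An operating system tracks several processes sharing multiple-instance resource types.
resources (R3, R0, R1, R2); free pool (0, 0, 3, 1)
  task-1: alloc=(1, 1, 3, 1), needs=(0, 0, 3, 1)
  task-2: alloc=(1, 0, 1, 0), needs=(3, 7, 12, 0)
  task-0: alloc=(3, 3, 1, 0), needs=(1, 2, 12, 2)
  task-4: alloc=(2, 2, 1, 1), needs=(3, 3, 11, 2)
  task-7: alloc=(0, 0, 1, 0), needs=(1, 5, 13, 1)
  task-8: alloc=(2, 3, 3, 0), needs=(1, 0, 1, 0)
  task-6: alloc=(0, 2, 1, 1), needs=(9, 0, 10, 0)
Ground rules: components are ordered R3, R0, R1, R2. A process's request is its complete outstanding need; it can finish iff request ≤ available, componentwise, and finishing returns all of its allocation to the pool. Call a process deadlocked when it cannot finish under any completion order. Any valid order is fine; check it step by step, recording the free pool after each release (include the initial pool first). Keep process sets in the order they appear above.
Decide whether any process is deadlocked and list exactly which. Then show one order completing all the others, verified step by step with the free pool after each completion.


Deadlocked: task-2, task-0, task-4, task-7 and task-6.
Key observation: task-1, task-8 can finish, but then (3, 4, 9, 2) is all there is, and the blocked group's R1 demands exceed it.
The rest can finish in the order task-1, task-8. Step-by-step check:
  pool = (0, 0, 3, 1)
  task-1 needs (0, 0, 3, 1) <= (0, 0, 3, 1) -> finishes; pool += (1, 1, 3, 1) = (1, 1, 6, 2)
  task-8 needs (1, 0, 1, 0) <= (1, 1, 6, 2) -> finishes; pool += (2, 3, 3, 0) = (3, 4, 9, 2)
None of the blocked processes ever fits:
  task-2 still needs (3, 7, 12, 0) but only (3, 4, 9, 2) is free — short on R0 and R1
  task-0 still needs (1, 2, 12, 2) but only (3, 4, 9, 2) is free — short on R1
  task-4 still needs (3, 3, 11, 2) but only (3, 4, 9, 2) is free — short on R1
  task-7 still needs (1, 5, 13, 1) but only (3, 4, 9, 2) is free — short on R0 and R1
  task-6 still needs (9, 0, 10, 0) but only (3, 4, 9, 2) is free — short on R3 and R1


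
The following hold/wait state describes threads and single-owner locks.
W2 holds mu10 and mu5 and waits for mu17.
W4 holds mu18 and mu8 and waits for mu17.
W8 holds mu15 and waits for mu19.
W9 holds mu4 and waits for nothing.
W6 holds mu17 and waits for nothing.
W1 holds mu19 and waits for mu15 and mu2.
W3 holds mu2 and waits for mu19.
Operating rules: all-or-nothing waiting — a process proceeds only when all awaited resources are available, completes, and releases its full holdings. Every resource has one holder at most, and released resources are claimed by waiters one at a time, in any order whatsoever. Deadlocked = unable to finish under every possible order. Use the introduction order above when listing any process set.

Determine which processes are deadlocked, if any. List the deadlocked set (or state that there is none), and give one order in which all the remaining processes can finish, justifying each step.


Deadlocked: W8, W1 and W3.
Key observation: along W8 -> W1 -> W8, each member waits on what the next one holds — a deadlock; W3 is caught in further circular waits.
The rest can finish in the order W6, W2, W9, W4.
Walking it through:
  run W6 (it waits on nothing); releases mu17
  W2: everything it awaited (mu17) is free; runs, freeing mu10 and mu5
  run W9 (it waits on nothing); releases mu4
  W4: everything it awaited (mu17) is free; runs, freeing mu18 and mu8


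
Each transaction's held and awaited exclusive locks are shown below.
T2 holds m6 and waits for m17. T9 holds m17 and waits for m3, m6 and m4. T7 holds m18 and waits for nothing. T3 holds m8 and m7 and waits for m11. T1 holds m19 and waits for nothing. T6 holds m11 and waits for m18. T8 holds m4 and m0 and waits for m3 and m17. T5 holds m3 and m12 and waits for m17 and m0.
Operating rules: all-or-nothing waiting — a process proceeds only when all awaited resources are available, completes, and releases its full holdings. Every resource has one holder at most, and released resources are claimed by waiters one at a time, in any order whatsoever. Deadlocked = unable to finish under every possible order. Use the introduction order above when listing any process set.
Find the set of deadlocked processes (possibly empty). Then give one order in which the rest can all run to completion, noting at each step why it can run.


Deadlocked set: T2, T9, T8 and T5.
Key observation: the waits loop around T2 -> T9 -> T2 with no way out; T8 and T5 are caught in further circular waits.
The rest can finish in the order T7, T1, T6, T3.
Step-by-step check:
  run T7 (it waits on nothing); releases m18
  run T1 (it waits on nothing); releases m19
  run T6 (all its waits — m18 — are resolved); releases m11
  run T3 (all its waits — m11 — are resolved); releases m8 and m7


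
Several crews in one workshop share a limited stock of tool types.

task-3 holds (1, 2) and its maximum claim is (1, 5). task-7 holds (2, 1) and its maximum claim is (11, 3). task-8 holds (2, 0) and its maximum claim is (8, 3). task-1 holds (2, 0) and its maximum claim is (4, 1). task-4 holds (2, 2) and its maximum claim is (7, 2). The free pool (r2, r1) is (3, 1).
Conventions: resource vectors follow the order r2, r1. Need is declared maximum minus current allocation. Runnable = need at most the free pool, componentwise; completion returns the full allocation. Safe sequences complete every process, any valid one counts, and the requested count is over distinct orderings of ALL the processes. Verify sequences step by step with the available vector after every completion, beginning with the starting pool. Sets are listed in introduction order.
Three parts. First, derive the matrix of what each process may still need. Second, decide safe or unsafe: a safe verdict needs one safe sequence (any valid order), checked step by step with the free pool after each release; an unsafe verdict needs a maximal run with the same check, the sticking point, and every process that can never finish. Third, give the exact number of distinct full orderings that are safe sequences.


(1) Remaining need (order r2, r1):
  task-3: (0, 3)
  task-7: (9, 2)
  task-8: (6, 3)
  task-1: (2, 1)
  task-4: (5, 0)
(2) The state is SAFE; one workable sequence: task-1, task-4, task-8, task-7, task-3.
Key observation: at task-1 the run first touches a limit — (2, 1) against (3, 1), exact on a resource it actually requests.
Walking it through:
  pool = (3, 1)
  task-1: need (2, 1) fits (3, 1); releases (2, 0), pool now (5, 1)
  task-4: need (5, 0) fits (5, 1); releases (2, 2), pool now (7, 3)
  task-8: need (6, 3) fits (7, 3); releases (2, 0), pool now (9, 3)
  task-7: need (9, 2) fits (9, 3); releases (2, 1), pool now (11, 4)
  task-3: need (0, 3) fits (11, 4); releases (1, 2), pool now (12, 6)
(3) The exact count: 3 of the possible complete orderings are safe sequences.


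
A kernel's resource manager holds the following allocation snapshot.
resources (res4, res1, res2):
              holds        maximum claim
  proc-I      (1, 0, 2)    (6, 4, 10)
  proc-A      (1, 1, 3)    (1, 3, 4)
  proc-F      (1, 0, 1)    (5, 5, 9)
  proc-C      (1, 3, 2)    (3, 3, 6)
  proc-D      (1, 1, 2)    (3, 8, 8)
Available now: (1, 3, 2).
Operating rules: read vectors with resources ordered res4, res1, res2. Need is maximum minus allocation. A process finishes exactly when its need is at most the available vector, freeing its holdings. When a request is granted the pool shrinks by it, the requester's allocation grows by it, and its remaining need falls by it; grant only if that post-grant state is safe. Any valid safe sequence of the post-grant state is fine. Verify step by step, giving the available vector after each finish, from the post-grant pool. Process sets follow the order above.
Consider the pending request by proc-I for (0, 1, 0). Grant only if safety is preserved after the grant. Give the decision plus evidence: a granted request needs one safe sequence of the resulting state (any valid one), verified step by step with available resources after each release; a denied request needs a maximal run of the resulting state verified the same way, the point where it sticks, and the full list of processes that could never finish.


DENY: after the grant no complete ordering would exist.
Key observation: after proc-A, proc-C the pool peaks at (3, 6, 7), and each blocked process is short somewhere: proc-I on res4, res2; proc-F on res4, res2; proc-D on res1.
Pretend the grant happened; the run proc-A, proc-C goes as far as possible. Verifying each step:
  pool = (1, 2, 2)
  proc-A: need (0, 2, 1) fits (1, 2, 2); releases (1, 1, 3), pool now (2, 3, 5)
  proc-C: need (2, 0, 4) fits (2, 3, 5); releases (1, 3, 2), pool now (3, 6, 7)
  proc-I still needs (5, 3, 8) but only (3, 6, 7) is free — short on res4 and res2
  proc-F still needs (4, 5, 8) but only (3, 6, 7) is free — short on res4 and res2
  proc-D still needs (2, 7, 6) but only (3, 6, 7) is free — short on res1
Processes that could never finish after the grant: proc-I, proc-F and proc-D.


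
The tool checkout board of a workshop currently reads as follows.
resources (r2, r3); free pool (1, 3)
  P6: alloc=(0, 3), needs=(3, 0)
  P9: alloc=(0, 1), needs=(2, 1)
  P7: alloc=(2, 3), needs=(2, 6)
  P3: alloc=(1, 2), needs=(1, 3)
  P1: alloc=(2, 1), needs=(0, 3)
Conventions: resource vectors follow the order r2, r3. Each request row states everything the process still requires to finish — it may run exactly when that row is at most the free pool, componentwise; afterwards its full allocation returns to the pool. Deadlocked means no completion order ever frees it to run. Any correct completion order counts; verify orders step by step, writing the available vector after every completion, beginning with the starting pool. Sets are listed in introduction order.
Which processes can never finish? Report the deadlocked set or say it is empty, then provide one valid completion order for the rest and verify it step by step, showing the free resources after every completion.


The deadlocked set is empty.
Key observation: P1 leads a chain of completions in which each release enables another process.
One completion order for the rest: P1, P6, P7, P3, P9. Verifying each step:
  pool = (1, 3)
  P1: need (0, 3) fits (1, 3); releases (2, 1), pool now (3, 4)
  P6: need (3, 0) fits (3, 4); releases (0, 3), pool now (3, 7)
  P7: need (2, 6) fits (3, 7); releases (2, 3), pool now (5, 10)
  P3: need (1, 3) fits (5, 10); releases (1, 2), pool now (6, 12)
  P9: need (2, 1) fits (6, 12); releases (0, 1), pool now (6, 13)


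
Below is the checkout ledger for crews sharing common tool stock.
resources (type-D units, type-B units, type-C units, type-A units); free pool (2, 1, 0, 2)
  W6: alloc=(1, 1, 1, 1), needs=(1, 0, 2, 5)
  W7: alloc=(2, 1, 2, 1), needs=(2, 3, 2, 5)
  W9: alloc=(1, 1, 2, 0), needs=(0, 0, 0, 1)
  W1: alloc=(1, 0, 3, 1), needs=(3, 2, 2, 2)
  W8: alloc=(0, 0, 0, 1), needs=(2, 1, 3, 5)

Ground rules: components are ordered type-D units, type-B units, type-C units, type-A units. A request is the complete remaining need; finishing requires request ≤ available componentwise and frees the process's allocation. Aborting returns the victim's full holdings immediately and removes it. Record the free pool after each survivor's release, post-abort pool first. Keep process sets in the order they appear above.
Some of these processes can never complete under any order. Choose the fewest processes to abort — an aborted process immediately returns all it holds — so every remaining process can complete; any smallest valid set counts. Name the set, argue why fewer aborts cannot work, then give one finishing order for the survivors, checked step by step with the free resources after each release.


The answer: abort W6 and W7.
Key observation: before aborting W6 and W7, W8 was permanently blocked — no order could ever run it; afterwards it completes at step 3.
Why nothing smaller works — every single abort fails: W6 alone leaves W7 blocked (short on type-A units); W7 alone leaves W6 blocked (short on type-A units); W9 alone leaves W6 blocked (short on type-A units); W1 alone leaves W6 blocked (short on type-A units); W8 alone leaves W6 blocked (short on type-A units).
The survivors complete as W1, W9, W8. Check, step by step (starting from the post-abort pool):
  pool = (5, 3, 3, 4)
  run W1 (needs (3, 2, 2, 2), free (5, 3, 3, 4)); after release of (1, 0, 3, 1) the pool is (6, 3, 6, 5)
  run W9 (needs (0, 0, 0, 1), free (6, 3, 6, 5)); after release of (1, 1, 2, 0) the pool is (7, 4, 8, 5)
  run W8 (needs (2, 1, 3, 5), free (7, 4, 8, 5)); after release of (0, 0, 0, 1) the pool is (7, 4, 8, 6)


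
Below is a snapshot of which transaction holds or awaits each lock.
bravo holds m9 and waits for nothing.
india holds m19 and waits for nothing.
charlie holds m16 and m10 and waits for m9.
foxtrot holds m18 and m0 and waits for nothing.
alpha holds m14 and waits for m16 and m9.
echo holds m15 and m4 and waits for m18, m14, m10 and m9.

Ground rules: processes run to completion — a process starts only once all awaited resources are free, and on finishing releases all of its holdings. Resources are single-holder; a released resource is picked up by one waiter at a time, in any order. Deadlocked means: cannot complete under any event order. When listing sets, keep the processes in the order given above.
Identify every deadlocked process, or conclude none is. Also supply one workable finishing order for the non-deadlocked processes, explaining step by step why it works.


The deadlocked set is empty.
Key observation: every chain of waits terminates; starting from the processes that wait on nothing, all the rest unlock in turn.
The rest can finish in the order india, foxtrot, bravo, charlie, alpha, echo.
Walking it through:
  run india (it waits on nothing); releases m19
  run foxtrot (it waits on nothing); releases m18 and m0
  run bravo (it waits on nothing); releases m9
  charlie waits on m9 — all released -> runs and releases m16 and m10
  alpha waits on m16 and m9 — all released -> runs and releases m14
  echo waits on m18, m14, m10 and m9 — all released -> runs and releases m15 and m4


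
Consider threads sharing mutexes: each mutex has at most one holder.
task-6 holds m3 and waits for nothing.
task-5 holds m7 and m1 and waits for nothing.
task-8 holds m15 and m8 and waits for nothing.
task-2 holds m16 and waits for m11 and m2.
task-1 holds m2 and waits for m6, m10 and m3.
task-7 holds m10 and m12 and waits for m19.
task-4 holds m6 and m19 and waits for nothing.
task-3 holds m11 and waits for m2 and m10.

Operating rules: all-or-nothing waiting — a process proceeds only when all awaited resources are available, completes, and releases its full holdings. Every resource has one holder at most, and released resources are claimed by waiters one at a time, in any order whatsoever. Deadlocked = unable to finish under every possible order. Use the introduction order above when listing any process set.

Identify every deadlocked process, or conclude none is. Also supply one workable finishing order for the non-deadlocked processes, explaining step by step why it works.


No process is deadlocked.
Key observation: every chain of waits terminates; starting from the processes that wait on nothing, all the rest unlock in turn.
A valid finishing order for the others: task-4, task-5, task-6, task-7, task-1, task-8, task-3, task-2.
Check, step by step:
  task-4: no waits; runs immediately, freeing m6 and m19
  task-5: no waits; runs immediately, freeing m7 and m1
  task-6: no waits; runs immediately, freeing m3
  task-7 waits on m19 — all released -> runs and releases m10 and m12
  task-1 waits on m6, m10 and m3 — all released -> runs and releases m2
  task-8: no waits; runs immediately, freeing m15 and m8
  task-3 waits on m2 and m10 — all released -> runs and releases m11
  task-2 waits on m11 and m2 — all released -> runs and releases m16


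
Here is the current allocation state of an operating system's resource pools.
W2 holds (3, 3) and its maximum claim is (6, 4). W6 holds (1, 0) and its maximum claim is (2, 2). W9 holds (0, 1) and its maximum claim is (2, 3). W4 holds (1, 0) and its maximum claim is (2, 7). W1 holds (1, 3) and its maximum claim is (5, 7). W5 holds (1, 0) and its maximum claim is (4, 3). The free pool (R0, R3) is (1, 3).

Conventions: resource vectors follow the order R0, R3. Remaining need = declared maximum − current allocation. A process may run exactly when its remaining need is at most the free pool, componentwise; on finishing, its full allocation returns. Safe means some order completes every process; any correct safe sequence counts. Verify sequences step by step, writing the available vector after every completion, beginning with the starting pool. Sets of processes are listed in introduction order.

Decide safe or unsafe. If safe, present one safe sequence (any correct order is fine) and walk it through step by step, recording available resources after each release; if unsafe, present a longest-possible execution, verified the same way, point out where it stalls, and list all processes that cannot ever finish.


The state is UNSAFE.
Key observation: after W6, W9 the pool peaks at (2, 4), and each blocked process is short somewhere: W2 on R0; W4 on R3; W1 on R0; W5 on R0.
The run W6, W9 cannot be extended any further. Step-by-step check:
  pool = (1, 3)
  W6: need (1, 2) fits (1, 3); releases (1, 0), pool now (2, 3)
  W9: need (2, 2) fits (2, 3); releases (0, 1), pool now (2, 4)
  W2 still needs (3, 1) but only (2, 4) is free — short on R0
  W4 still needs (1, 7) but only (2, 4) is free — short on R3
  W1 still needs (4, 4) but only (2, 4) is free — short on R0
  W5 still needs (3, 3) but only (2, 4) is free — short on R0
Permanently blocked: W2, W4, W1 and W5.


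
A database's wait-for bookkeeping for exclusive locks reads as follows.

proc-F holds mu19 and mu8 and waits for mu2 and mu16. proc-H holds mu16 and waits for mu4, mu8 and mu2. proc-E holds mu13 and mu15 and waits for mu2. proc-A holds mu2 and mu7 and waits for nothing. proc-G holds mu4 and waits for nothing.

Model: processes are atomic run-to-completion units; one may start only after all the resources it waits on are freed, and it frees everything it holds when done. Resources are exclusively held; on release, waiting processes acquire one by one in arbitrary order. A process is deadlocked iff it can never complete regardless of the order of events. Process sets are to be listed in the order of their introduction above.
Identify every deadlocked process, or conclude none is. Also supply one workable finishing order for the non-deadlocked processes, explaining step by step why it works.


The deadlocked set is proc-F and proc-H.
Key observation: the wait chain closes on itself along proc-F -> proc-H -> proc-F; no other process is dragged down with it.
The rest can finish in the order proc-A, proc-E, proc-G.
Check, step by step:
  run proc-A (it waits on nothing); releases mu2 and mu7
  run proc-E (all its waits — mu2 — are resolved); releases mu13 and mu15
  run proc-G (it waits on nothing); releases mu4


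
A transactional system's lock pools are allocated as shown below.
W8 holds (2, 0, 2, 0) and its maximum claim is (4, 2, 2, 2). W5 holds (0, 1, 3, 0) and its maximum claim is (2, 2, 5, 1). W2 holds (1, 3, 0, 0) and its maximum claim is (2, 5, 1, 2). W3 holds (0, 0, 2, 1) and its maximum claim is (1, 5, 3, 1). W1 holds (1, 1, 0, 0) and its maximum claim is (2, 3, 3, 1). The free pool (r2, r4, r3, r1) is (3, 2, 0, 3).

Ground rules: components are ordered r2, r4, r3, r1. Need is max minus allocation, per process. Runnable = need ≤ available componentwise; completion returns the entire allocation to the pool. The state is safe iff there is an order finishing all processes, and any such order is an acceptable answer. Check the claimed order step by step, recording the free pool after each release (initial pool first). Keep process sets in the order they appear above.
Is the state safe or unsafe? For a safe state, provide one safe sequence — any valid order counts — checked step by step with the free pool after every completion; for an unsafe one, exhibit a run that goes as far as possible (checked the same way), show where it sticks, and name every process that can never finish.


The state is SAFE; one workable sequence: W8, W2, W5, W1, W3.
Key observation: the order's first zero-slack moment is W8 ((2, 2, 0, 2) needed, (3, 2, 0, 3) free — a requested resource with nothing to spare).
Check, step by step:
  pool = (3, 2, 0, 3)
  W8: need (2, 2, 0, 2) fits (3, 2, 0, 3); releases (2, 0, 2, 0), pool now (5, 2, 2, 3)
  W2: need (1, 2, 1, 2) fits (5, 2, 2, 3); releases (1, 3, 0, 0), pool now (6, 5, 2, 3)
  W5: need (2, 1, 2, 1) fits (6, 5, 2, 3); releases (0, 1, 3, 0), pool now (6, 6, 5, 3)
  W1: need (1, 2, 3, 1) fits (6, 6, 5, 3); releases (1, 1, 0, 0), pool now (7, 7, 5, 3)
  W3: need (1, 5, 1, 0) fits (7, 7, 5, 3); releases (0, 0, 2, 1), pool now (7, 7, 7, 4)


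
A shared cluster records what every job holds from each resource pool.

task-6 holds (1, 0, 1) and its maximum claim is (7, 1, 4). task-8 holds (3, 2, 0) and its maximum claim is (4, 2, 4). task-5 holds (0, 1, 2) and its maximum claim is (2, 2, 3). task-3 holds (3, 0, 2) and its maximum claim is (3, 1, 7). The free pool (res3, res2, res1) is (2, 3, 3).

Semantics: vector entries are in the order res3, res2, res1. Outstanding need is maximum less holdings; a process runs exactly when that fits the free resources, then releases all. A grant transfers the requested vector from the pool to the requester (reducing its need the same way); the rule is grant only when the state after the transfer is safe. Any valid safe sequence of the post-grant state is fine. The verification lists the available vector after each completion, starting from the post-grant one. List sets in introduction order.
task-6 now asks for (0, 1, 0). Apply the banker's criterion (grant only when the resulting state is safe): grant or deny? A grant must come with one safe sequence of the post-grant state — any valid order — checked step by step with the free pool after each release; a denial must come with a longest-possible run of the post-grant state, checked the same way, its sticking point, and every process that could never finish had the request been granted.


GRANT: granting preserves safety; a valid post-grant sequence is task-5, task-8, task-3, task-6.
Key observation: the transfer keeps a workable pool ((2, 2, 3)); task-5 starts the safe sequence.
Step-by-step check of the post-grant state:
  pool = (2, 2, 3)
  run task-5 (needs (2, 1, 1), free (2, 2, 3)); after release of (0, 1, 2) the pool is (2, 3, 5)
  run task-8 (needs (1, 0, 4), free (2, 3, 5)); after release of (3, 2, 0) the pool is (5, 5, 5)
  run task-3 (needs (0, 1, 5), free (5, 5, 5)); after release of (3, 0, 2) the pool is (8, 5, 7)
  run task-6 (needs (6, 0, 3), free (8, 5, 7)); after release of (1, 1, 1) the pool is (9, 6, 8)
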